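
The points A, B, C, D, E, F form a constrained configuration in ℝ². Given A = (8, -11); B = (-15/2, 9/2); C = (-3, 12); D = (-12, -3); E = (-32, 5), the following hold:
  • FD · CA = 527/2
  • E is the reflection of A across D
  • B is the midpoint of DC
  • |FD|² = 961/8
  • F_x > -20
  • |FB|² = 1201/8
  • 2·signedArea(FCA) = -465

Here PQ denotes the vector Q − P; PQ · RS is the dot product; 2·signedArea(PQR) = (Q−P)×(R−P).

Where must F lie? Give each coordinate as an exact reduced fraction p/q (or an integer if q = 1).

F = (-79/4, 19/4)

1. F_x = -79/4  [2·signedArea(FCA) = -465 ∩ FD · CA = 527/2]
2. F_y = 19/4  [2·signedArea(FCA) = -465 ∩ FD · CA = 527/2]
   → F = (-79/4, 19/4)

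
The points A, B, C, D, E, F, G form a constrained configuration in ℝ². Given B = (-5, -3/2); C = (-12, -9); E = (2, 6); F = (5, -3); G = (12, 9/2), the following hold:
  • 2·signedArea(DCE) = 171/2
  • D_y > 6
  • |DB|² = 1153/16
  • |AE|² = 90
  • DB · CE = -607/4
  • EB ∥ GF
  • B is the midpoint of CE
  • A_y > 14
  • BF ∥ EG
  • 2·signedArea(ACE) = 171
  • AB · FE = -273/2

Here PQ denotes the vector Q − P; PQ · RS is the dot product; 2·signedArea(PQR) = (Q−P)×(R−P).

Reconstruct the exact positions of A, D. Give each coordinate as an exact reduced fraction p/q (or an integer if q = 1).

1. A_x = -1  [2·signedArea(ACE) = 171 ∩ AB · FE = -273/2]
2. A_y = 15  [2·signedArea(ACE) = 171 ∩ AB · FE = -273/2]
   → A = (-1, 15)
3. D_x = -3  [2·signedArea(DCE) = 171/2 ∩ DB · CE = -607/4]
4. D_y = 27/4  [2·signedArea(DCE) = 171/2 ∩ DB · CE = -607/4]
   → D = (-3, 27/4)

A = (-1, 15)
D = (-3, 27/4)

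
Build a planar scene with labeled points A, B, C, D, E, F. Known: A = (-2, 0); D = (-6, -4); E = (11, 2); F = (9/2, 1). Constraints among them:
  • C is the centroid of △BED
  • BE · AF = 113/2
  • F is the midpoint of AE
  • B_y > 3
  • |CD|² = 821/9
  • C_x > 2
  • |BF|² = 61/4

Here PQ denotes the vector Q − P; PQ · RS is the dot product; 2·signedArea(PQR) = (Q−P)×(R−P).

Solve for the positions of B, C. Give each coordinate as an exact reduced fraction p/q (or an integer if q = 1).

B = (2, 4)
C = (7/3, 2/3)

1. B_x = 2  [line -13/2·x + -1·y + 17 = 0 ∩ |BF|² = 61/4]
2. B_y = 4  [line -13/2·x + -1·y + 17 = 0 ∩ |BF|² = 61/4]
   → B = (2, 4)
3. C_x = 7/3  [C is the centroid of △BED]
4. C_y = 2/3  [C is the centroid of △BED]
   → C = (7/3, 2/3)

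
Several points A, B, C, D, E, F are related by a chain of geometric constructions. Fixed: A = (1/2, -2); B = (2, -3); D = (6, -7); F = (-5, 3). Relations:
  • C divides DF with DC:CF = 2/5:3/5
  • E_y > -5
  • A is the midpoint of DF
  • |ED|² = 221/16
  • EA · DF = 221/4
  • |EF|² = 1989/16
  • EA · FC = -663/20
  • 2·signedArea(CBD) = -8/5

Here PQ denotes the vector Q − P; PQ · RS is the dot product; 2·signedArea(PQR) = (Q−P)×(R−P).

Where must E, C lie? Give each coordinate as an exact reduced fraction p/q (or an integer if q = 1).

C = (8/5, -3)
E = (13/4, -9/2)

1. E_x = 13/4  [line 11·x + -10·y + -323/4 = 0 ∩ |EF|² = 1989/16]
2. E_y = -9/2  [line 11·x + -10·y + -323/4 = 0 ∩ |EF|² = 1989/16]
   → E = (13/4, -9/2)
3. C_x = 8/5  [EA · FC = -663/20 ∩ C divides DF with DC:CF = 2/5:3/5]
4. C_y = -3  [EA · FC = -663/20 ∩ C divides DF with DC:CF = 2/5:3/5]
   → C = (8/5, -3)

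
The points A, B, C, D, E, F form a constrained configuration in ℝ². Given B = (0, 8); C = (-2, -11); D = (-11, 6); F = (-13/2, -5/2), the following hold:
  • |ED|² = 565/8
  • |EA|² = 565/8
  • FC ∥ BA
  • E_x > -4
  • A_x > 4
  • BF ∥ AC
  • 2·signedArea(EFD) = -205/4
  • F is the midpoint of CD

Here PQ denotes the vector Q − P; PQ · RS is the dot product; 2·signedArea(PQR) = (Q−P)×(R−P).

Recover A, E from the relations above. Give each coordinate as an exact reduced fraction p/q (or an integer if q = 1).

A = (9/2, -1/2)
E = (-13/4, 11/4)

1. A_x = 9/2  [BF ∥ AC ∩ FC ∥ BA]
2. A_y = -1/2  [BF ∥ AC ∩ FC ∥ BA]
   → A = (9/2, -1/2)
3. E_x = -13/4  [line -17/2·x + -9/2·y + -61/4 = 0 ∩ |ED|² = 565/8]
4. E_y = 11/4  [line -17/2·x + -9/2·y + -61/4 = 0 ∩ |ED|² = 565/8]
   → E = (-13/4, 11/4)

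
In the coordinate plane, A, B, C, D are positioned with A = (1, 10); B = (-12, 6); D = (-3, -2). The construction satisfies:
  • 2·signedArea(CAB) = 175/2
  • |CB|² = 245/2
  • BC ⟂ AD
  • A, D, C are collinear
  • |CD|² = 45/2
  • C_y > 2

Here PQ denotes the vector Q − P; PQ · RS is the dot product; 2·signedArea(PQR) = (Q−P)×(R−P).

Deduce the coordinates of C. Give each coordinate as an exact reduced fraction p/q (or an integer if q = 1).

C = (-3/2, 5/2)

1. C_x = -3/2  [A, D, C are collinear ∩ BC ⟂ AD]
2. C_y = 5/2  [A, D, C are collinear ∩ BC ⟂ AD]
   → C = (-3/2, 5/2)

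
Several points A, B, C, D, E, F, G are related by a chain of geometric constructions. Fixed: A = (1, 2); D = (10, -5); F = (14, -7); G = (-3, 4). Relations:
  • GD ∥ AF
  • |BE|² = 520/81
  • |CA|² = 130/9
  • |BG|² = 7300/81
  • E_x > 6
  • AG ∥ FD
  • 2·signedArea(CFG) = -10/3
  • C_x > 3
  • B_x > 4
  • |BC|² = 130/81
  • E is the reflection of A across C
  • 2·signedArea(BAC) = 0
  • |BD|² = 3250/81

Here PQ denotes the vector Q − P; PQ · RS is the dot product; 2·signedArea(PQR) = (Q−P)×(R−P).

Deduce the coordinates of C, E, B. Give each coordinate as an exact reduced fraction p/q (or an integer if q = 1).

1. C_x = 4  [line -11·x + -17·y + 115/3 = 0 ∩ |CA|² = 130/9]
2. C_y = -1/3  [line -11·x + -17·y + 115/3 = 0 ∩ |CA|² = 130/9]
   → C = (4, -1/3)
3. E_x = 7  [E is the reflection of A across C]
4. E_y = -8/3  [E is the reflection of A across C]
   → E = (7, -8/3)
5. B_x = 5  [line 7/3·x + 3·y + -25/3 = 0 ∩ |BG|² = 7300/81]
6. B_y = -10/9  [line 7/3·x + 3·y + -25/3 = 0 ∩ |BG|² = 7300/81]
   → B = (5, -10/9)

B = (5, -10/9)
C = (4, -1/3)
E = (7, -8/3)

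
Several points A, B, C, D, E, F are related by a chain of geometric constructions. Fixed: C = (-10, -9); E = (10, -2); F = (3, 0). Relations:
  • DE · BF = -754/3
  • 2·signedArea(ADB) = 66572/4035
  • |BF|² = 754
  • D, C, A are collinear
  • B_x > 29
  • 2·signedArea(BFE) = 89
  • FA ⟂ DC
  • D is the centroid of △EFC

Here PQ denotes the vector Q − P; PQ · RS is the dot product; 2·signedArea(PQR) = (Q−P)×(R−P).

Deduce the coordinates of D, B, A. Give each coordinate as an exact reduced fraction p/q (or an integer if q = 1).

A = (5459/1345, -2937/1345)
B = (30, 5)
D = (1, -11/3)

1. D_x = 1  [D is the centroid of △EFC]
2. D_y = -11/3  [D is the centroid of △EFC]
   → D = (1, -11/3)
3. B_x = 30  [2·signedArea(BFE) = 89 ∩ DE · BF = -754/3]
4. B_y = 5  [2·signedArea(BFE) = 89 ∩ DE · BF = -754/3]
   → B = (30, 5)
5. A_x = 5459/1345  [D, C, A are collinear ∩ FA ⟂ DC]
6. A_y = -2937/1345  [D, C, A are collinear ∩ FA ⟂ DC]
   → A = (5459/1345, -2937/1345)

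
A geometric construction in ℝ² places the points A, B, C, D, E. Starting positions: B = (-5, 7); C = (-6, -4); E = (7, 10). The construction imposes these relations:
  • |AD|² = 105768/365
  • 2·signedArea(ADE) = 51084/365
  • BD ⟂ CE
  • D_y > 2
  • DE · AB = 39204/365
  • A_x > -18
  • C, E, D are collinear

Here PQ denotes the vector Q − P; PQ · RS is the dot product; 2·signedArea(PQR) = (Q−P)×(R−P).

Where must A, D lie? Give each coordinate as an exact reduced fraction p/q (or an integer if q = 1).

1. D_x = -19/365  [C, E, D are collinear ∩ BD ⟂ CE]
2. D_y = 878/365  [C, E, D are collinear ∩ BD ⟂ CE]
   → D = (-19/365, 878/365)
3. A_x = -17  [2·signedArea(ADE) = 51084/365 ∩ DE · AB = 39204/365]
4. A_y = 4  [2·signedArea(ADE) = 51084/365 ∩ DE · AB = 39204/365]
   → A = (-17, 4)

A = (-17, 4)
D = (-19/365, 878/365)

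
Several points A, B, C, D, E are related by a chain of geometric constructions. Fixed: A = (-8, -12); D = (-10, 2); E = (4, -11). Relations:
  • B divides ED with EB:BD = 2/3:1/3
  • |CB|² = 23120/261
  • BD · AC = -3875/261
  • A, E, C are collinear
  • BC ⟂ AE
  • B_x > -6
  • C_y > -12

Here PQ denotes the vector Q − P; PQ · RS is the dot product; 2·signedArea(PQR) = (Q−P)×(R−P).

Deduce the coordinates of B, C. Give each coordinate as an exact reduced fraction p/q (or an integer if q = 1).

1. B_x = -16/3  [B divides ED with EB:BD = 2/3:1/3]
2. B_y = -7/3  [B divides ED with EB:BD = 2/3:1/3]
   → B = (-16/3, -7/3)
3. C_x = -132/29  [A, E, C are collinear ∩ BC ⟂ AE]
4. C_y = -1019/87  [A, E, C are collinear ∩ BC ⟂ AE]
   → C = (-132/29, -1019/87)

B = (-16/3, -7/3)
C = (-132/29, -1019/87)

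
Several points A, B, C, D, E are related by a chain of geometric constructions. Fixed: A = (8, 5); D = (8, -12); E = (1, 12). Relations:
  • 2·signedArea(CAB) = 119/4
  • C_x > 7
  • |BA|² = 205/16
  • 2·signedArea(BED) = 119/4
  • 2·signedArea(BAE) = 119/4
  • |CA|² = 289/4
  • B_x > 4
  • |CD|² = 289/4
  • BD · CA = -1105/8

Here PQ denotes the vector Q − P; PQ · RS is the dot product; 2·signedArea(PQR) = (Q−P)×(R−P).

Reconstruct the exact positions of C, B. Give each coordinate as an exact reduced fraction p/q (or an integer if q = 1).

B = (9/2, 17/4)
C = (8, -7/2)

1. B_x = 9/2  [2·signedArea(BAE) = 119/4 ∩ 2·signedArea(BED) = 119/4]
2. B_y = 17/4  [2·signedArea(BAE) = 119/4 ∩ 2·signedArea(BED) = 119/4]
   → B = (9/2, 17/4)
3. C_x = 8  [2·signedArea(CAB) = 119/4 ∩ BD · CA = -1105/8]
4. C_y = -7/2  [2·signedArea(CAB) = 119/4 ∩ BD · CA = -1105/8]
   → C = (8, -7/2)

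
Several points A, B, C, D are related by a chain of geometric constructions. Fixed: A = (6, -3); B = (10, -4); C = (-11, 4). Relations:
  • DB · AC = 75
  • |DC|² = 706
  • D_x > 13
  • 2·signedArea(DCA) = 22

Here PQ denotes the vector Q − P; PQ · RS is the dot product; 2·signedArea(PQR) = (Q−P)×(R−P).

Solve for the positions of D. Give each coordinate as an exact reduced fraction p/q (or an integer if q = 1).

1. D_x = 14  [DB · AC = 75 ∩ 2·signedArea(DCA) = 22]
2. D_y = -5  [DB · AC = 75 ∩ 2·signedArea(DCA) = 22]
   → D = (14, -5)

D = (14, -5)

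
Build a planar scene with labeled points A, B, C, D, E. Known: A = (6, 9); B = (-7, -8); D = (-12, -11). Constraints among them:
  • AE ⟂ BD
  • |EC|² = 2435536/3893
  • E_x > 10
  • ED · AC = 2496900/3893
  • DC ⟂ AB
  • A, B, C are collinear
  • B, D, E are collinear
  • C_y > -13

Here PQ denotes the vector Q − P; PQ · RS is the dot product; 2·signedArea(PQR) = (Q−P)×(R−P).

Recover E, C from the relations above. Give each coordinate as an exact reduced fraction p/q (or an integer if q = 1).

C = (-2357/229, -2818/229)
E = (171/17, 38/17)

1. E_x = 171/17  [B, D, E are collinear ∩ AE ⟂ BD]
2. E_y = 38/17  [B, D, E are collinear ∩ AE ⟂ BD]
   → E = (171/17, 38/17)
3. C_x = -2357/229  [A, B, C are collinear ∩ DC ⟂ AB]
4. C_y = -2818/229  [A, B, C are collinear ∩ DC ⟂ AB]
   → C = (-2357/229, -2818/229)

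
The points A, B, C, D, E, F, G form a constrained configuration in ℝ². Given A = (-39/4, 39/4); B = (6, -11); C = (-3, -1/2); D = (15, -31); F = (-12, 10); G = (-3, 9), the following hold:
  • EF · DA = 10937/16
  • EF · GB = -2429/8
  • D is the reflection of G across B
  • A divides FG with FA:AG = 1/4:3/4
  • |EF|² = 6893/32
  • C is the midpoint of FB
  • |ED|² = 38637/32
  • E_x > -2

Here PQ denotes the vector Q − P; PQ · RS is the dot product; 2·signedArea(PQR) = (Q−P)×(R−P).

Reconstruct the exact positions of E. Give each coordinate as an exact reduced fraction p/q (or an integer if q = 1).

E = (-15/8, -5/8)

1. E_x = -15/8  [EF · GB = -2429/8 ∩ EF · DA = 10937/16]
2. E_y = -5/8  [EF · GB = -2429/8 ∩ EF · DA = 10937/16]
   → E = (-15/8, -5/8)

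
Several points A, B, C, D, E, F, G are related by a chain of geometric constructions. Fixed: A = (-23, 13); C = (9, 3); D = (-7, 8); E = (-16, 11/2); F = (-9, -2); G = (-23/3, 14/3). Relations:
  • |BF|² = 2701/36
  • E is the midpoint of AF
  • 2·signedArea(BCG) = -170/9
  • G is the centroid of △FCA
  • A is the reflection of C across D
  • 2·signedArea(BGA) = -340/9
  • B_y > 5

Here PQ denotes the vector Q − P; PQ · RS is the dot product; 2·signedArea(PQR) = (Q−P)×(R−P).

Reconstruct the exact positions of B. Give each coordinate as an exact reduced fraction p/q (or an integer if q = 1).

1. B_x = -14/3  [2·signedArea(BCG) = -170/9 ∩ 2·signedArea(BGA) = -340/9]
2. B_y = 11/2  [2·signedArea(BCG) = -170/9 ∩ 2·signedArea(BGA) = -340/9]
   → B = (-14/3, 11/2)

B = (-14/3, 11/2)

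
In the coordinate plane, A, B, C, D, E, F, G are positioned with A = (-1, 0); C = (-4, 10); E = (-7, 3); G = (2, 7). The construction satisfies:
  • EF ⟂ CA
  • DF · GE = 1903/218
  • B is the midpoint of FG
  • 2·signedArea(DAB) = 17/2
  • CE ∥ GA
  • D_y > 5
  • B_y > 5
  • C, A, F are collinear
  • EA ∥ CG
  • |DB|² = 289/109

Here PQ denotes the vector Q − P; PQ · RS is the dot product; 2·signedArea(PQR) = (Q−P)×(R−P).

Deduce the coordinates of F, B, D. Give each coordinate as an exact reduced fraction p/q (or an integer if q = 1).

B = (-35/218, 1243/218)
D = (-375/218, 1141/218)
F = (-253/109, 480/109)

1. F_x = -253/109  [C, A, F are collinear ∩ EF ⟂ CA]
2. F_y = 480/109  [C, A, F are collinear ∩ EF ⟂ CA]
   → F = (-253/109, 480/109)
3. B_x = -35/218  [B is the midpoint of FG]
4. B_y = 1243/218  [B is the midpoint of FG]
   → B = (-35/218, 1243/218)
5. D_x = -375/218  [DF · GE = 1903/218 ∩ 2·signedArea(DAB) = 17/2]
6. D_y = 1141/218  [DF · GE = 1903/218 ∩ 2·signedArea(DAB) = 17/2]
   → D = (-375/218, 1141/218)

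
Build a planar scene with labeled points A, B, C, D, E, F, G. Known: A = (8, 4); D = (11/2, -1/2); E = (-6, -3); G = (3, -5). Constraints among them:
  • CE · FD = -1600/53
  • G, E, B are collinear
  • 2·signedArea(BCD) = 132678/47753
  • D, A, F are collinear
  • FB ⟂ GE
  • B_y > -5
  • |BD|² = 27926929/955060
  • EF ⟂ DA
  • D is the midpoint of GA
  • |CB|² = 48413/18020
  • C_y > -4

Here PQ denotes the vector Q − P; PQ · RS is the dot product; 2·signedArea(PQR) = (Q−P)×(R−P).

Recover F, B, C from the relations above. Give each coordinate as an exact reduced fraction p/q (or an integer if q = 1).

B = (20469/9010, -21796/4505)
C = (383/106, -413/106)
F = (183/106, -773/106)

1. F_x = 183/106  [D, A, F are collinear ∩ EF ⟂ DA]
2. F_y = -773/106  [D, A, F are collinear ∩ EF ⟂ DA]
   → F = (183/106, -773/106)
3. B_x = 20469/9010  [G, E, B are collinear ∩ FB ⟂ GE]
4. B_y = -21796/4505  [G, E, B are collinear ∩ FB ⟂ GE]
   → B = (20469/9010, -21796/4505)
5. C_x = 383/106  [CE · FD = -1600/53 ∩ 2·signedArea(BCD) = 132678/47753]
6. C_y = -413/106  [CE · FD = -1600/53 ∩ 2·signedArea(BCD) = 132678/47753]
   → C = (383/106, -413/106)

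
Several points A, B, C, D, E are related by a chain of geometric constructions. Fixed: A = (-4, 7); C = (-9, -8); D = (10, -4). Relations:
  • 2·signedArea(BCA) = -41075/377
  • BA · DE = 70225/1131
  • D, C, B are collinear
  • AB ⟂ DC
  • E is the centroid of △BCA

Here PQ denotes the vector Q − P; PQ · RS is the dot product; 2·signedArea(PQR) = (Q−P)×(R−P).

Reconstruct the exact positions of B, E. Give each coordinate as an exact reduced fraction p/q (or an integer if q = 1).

1. B_x = -448/377  [D, C, B are collinear ∩ AB ⟂ DC]
2. B_y = -2396/377  [D, C, B are collinear ∩ AB ⟂ DC]
   → B = (-448/377, -2396/377)
3. E_x = -1783/377  [E is the centroid of △BCA]
4. E_y = -2773/1131  [E is the centroid of △BCA]
   → E = (-1783/377, -2773/1131)

B = (-448/377, -2396/377)
E = (-1783/377, -2773/1131)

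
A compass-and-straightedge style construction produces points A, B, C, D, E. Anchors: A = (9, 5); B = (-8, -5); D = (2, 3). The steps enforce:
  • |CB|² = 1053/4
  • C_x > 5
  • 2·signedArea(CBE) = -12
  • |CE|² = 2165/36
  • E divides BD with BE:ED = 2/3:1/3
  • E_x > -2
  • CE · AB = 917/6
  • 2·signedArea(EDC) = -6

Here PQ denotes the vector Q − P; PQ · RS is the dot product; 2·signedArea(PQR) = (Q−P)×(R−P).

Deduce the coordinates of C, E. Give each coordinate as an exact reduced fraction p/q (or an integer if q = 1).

C = (11/2, 4)
E = (-4/3, 1/3)

1. E_x = -4/3  [E divides BD with BE:ED = 2/3:1/3]
2. E_y = 1/3  [E divides BD with BE:ED = 2/3:1/3]
   → E = (-4/3, 1/3)
3. C_x = 11/2  [2·signedArea(CBE) = -12 ∩ CE · AB = 917/6]
4. C_y = 4  [2·signedArea(CBE) = -12 ∩ CE · AB = 917/6]
   → C = (11/2, 4)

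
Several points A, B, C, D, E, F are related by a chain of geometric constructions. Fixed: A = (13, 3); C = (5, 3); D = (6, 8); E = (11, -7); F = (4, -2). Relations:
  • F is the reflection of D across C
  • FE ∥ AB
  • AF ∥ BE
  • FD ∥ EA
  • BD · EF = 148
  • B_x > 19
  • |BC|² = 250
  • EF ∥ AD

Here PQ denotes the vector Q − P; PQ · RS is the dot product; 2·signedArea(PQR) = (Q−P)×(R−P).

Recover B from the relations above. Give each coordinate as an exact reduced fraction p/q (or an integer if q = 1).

B = (20, -2)

1. B_x = 20  [AF ∥ BE ∩ FE ∥ AB]
2. B_y = -2  [AF ∥ BE ∩ FE ∥ AB]
   → B = (20, -2)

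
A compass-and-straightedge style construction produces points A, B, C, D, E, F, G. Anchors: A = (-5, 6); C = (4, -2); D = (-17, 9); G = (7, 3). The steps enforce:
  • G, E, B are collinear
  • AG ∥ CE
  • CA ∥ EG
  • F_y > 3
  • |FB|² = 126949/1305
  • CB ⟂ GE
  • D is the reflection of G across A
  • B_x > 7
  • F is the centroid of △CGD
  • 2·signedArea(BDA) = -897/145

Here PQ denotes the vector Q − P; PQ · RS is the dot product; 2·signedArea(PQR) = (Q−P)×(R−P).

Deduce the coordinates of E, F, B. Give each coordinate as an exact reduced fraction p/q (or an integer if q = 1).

1. E_x = 16  [CA ∥ EG ∩ AG ∥ CE]
2. E_y = -5  [CA ∥ EG ∩ AG ∥ CE]
   → E = (16, -5)
3. F_x = -2  [F is the centroid of △CGD]
4. F_y = 10/3  [F is the centroid of △CGD]
   → F = (-2, 10/3)
5. B_x = 1132/145  [G, E, B are collinear ∩ CB ⟂ GE]
6. B_y = 331/145  [G, E, B are collinear ∩ CB ⟂ GE]
   → B = (1132/145, 331/145)

B = (1132/145, 331/145)
E = (16, -5)
F = (-2, 10/3)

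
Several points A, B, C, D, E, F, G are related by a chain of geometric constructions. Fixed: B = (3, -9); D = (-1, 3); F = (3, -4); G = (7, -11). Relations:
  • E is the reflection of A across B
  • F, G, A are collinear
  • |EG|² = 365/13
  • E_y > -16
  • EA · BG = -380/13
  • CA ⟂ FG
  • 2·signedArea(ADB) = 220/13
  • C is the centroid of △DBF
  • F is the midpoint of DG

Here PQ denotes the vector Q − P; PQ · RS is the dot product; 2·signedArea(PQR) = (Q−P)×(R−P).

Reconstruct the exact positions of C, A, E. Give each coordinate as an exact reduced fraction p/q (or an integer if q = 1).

1. C_x = 5/3  [C is the centroid of △DBF]
2. C_y = -10/3  [C is the centroid of △DBF]
   → C = (5/3, -10/3)
3. A_x = 31/13  [F, G, A are collinear ∩ CA ⟂ FG]
4. A_y = -38/13  [F, G, A are collinear ∩ CA ⟂ FG]
   → A = (31/13, -38/13)
5. E_x = 47/13  [E is the reflection of A across B]
6. E_y = -196/13  [E is the reflection of A across B]
   → E = (47/13, -196/13)

A = (31/13, -38/13)
C = (5/3, -10/3)
E = (47/13, -196/13)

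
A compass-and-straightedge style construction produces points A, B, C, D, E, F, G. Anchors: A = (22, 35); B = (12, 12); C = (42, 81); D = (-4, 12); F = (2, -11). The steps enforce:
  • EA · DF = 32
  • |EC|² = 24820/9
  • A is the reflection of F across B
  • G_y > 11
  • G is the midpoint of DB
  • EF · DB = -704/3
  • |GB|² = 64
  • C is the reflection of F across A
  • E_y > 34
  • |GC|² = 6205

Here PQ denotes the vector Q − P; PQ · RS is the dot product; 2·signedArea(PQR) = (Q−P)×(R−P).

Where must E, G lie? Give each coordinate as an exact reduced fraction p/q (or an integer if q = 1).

E = (50/3, 35)
G = (4, 12)

1. E_x = 50/3  [EF · DB = -704/3 ∩ EA · DF = 32]
2. E_y = 35  [EF · DB = -704/3 ∩ EA · DF = 32]
   → E = (50/3, 35)
3. G_x = 4  [G is the midpoint of DB]
4. G_y = 12  [G is the midpoint of DB]
   → G = (4, 12)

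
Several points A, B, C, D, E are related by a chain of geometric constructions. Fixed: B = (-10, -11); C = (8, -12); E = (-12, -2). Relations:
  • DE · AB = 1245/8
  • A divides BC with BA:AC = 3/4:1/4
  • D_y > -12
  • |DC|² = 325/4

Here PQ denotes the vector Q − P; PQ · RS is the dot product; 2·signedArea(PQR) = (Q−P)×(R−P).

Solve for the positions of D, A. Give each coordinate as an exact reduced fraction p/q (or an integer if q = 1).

1. A_x = 7/2  [A divides BC with BA:AC = 3/4:1/4]
2. A_y = -47/4  [A divides BC with BA:AC = 3/4:1/4]
   → A = (7/2, -47/4)
3. D_x = -1  [line 27/2·x + -3/4·y + 39/8 = 0 ∩ |DC|² = 325/4]
4. D_y = -23/2  [line 27/2·x + -3/4·y + 39/8 = 0 ∩ |DC|² = 325/4]
   → D = (-1, -23/2)

A = (7/2, -47/4)
D = (-1, -23/2)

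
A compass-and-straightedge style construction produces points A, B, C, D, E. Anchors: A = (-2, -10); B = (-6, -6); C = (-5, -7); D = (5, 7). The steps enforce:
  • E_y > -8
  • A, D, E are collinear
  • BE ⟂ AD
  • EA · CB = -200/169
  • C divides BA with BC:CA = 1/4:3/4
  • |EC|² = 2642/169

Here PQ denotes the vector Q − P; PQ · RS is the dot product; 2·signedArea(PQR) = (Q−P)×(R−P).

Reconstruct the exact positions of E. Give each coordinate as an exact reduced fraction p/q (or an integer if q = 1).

1. E_x = -198/169  [A, D, E are collinear ∩ BE ⟂ AD]
2. E_y = -1350/169  [A, D, E are collinear ∩ BE ⟂ AD]
   → E = (-198/169, -1350/169)

E = (-198/169, -1350/169)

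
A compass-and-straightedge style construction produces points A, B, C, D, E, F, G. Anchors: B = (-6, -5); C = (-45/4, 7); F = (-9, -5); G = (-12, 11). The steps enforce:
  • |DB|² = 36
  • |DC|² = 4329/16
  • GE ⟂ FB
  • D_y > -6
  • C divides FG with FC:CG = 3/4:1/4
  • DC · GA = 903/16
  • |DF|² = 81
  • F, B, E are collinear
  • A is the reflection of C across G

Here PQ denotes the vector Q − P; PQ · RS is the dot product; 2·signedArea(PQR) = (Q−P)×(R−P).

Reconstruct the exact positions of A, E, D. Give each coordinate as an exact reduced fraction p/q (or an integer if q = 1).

A = (-51/4, 15)
D = (0, -5)
E = (-12, -5)

1. A_x = -51/4  [A is the reflection of C across G]
2. A_y = 15  [A is the reflection of C across G]
   → A = (-51/4, 15)
3. E_x = -12  [F, B, E are collinear ∩ GE ⟂ FB]
4. E_y = -5  [F, B, E are collinear ∩ GE ⟂ FB]
   → E = (-12, -5)
5. D_x = 0  [line 3/4·x + -4·y + -20 = 0 ∩ |DF|² = 81]
6. D_y = -5  [line 3/4·x + -4·y + -20 = 0 ∩ |DF|² = 81]
   → D = (0, -5)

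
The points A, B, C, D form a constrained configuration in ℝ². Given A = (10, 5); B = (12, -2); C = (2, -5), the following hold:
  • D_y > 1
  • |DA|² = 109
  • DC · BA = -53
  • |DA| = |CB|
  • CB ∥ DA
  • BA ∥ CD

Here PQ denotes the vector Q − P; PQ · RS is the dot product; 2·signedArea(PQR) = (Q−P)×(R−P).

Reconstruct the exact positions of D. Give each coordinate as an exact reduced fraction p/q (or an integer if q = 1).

D = (0, 2)

1. D_x = 0  [CB ∥ DA ∩ BA ∥ CD]
2. D_y = 2  [CB ∥ DA ∩ BA ∥ CD]
   → D = (0, 2)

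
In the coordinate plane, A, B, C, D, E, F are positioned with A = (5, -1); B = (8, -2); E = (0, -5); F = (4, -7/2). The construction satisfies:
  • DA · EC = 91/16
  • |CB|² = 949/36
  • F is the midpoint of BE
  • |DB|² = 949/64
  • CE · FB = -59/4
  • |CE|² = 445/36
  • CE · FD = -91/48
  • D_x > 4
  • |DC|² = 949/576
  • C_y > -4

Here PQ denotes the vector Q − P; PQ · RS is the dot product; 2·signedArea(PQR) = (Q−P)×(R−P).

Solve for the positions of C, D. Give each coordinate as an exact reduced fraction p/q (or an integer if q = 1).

C = (3, -19/6)
D = (17/4, -23/8)

1. C_x = 3  [line -4·x + -3/2·y + 29/4 = 0 ∩ |CB|² = 949/36]
2. C_y = -19/6  [line -4·x + -3/2·y + 29/4 = 0 ∩ |CB|² = 949/36]
   → C = (3, -19/6)
3. D_x = 17/4  [line -3·x + -11/6·y + 359/48 = 0 ∩ |DC|² = 949/576]
4. D_y = -23/8  [line -3·x + -11/6·y + 359/48 = 0 ∩ |DC|² = 949/576]
   → D = (17/4, -23/8)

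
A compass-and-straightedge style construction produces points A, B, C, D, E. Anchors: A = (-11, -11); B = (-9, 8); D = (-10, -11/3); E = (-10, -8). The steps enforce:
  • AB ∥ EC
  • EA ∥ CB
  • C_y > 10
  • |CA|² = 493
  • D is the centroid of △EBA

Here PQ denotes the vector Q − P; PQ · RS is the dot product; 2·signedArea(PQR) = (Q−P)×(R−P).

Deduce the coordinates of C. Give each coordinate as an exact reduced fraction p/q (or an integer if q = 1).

1. C_x = -8  [EA ∥ CB ∩ AB ∥ EC]
2. C_y = 11  [EA ∥ CB ∩ AB ∥ EC]
   → C = (-8, 11)

C = (-8, 11)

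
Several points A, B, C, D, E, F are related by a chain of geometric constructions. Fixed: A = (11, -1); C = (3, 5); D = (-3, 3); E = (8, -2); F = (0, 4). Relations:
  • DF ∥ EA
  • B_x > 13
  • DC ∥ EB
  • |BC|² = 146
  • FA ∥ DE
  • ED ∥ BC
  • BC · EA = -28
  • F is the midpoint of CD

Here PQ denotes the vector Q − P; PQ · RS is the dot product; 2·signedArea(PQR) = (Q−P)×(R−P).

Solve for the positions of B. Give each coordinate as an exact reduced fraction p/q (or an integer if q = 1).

1. B_x = 14  [ED ∥ BC ∩ DC ∥ EB]
2. B_y = 0  [ED ∥ BC ∩ DC ∥ EB]
   → B = (14, 0)

B = (14, 0)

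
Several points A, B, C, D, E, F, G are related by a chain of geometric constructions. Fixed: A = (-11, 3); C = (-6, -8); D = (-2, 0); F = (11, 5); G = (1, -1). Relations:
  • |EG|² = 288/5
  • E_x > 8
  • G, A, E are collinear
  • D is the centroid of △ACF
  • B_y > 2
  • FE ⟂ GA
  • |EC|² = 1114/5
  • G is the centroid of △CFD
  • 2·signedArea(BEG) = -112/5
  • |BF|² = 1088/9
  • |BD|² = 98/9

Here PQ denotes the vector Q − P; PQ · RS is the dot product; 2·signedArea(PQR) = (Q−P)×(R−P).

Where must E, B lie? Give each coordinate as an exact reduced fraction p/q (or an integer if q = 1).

B = (1/3, 7/3)
E = (41/5, -17/5)

1. E_x = 41/5  [G, A, E are collinear ∩ FE ⟂ GA]
2. E_y = -17/5  [G, A, E are collinear ∩ FE ⟂ GA]
   → E = (41/5, -17/5)
3. B_x = 1/3  [line -12/5·x + -36/5·y + 88/5 = 0 ∩ |BF|² = 1088/9]
4. B_y = 7/3  [line -12/5·x + -36/5·y + 88/5 = 0 ∩ |BF|² = 1088/9]
   → B = (1/3, 7/3)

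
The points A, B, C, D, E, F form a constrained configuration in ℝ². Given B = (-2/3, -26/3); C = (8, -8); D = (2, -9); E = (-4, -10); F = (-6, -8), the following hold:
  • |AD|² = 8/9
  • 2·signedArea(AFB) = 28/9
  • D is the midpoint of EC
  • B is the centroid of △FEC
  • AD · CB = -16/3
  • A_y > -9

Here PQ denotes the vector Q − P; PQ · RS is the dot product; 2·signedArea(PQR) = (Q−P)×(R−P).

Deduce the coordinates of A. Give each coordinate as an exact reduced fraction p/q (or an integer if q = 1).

A = (4/3, -25/3)

1. A_x = 4/3  [2·signedArea(AFB) = 28/9 ∩ AD · CB = -16/3]
2. A_y = -25/3  [2·signedArea(AFB) = 28/9 ∩ AD · CB = -16/3]
   → A = (4/3, -25/3)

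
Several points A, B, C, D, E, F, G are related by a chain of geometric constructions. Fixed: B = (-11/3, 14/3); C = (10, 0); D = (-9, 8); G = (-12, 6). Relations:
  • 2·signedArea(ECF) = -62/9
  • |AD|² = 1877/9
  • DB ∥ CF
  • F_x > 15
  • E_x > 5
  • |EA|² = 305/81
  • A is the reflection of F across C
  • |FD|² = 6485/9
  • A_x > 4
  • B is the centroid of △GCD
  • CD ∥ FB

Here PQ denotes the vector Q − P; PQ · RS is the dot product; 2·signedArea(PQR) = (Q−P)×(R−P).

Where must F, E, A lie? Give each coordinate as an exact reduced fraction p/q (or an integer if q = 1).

1. F_x = 46/3  [CD ∥ FB ∩ DB ∥ CF]
2. F_y = -10/3  [CD ∥ FB ∩ DB ∥ CF]
   → F = (46/3, -10/3)
3. A_x = 14/3  [A is the reflection of F across C]
4. A_y = 10/3  [A is the reflection of F across C]
   → A = (14/3, 10/3)
5. E_x = 49/9  [line 10/3·x + 16/3·y + -238/9 = 0 ∩ |EA|² = 305/81]
6. E_y = 14/9  [line 10/3·x + 16/3·y + -238/9 = 0 ∩ |EA|² = 305/81]
   → E = (49/9, 14/9)

A = (14/3, 10/3)
E = (49/9, 14/9)
F = (46/3, -10/3)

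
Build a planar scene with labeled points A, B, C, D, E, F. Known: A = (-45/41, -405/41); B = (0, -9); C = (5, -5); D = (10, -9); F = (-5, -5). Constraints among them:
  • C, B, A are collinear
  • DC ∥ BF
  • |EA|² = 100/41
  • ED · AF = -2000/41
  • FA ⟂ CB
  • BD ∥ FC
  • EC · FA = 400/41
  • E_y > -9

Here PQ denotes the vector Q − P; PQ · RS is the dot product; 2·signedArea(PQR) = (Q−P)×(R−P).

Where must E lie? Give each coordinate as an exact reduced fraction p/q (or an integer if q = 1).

1. E_x = -85/41  [line -160/41·x + 200/41·y + 1400/41 = 0 ∩ |EA|² = 100/41]
2. E_y = -355/41  [line -160/41·x + 200/41·y + 1400/41 = 0 ∩ |EA|² = 100/41]
   → E = (-85/41, -355/41)

E = (-85/41, -355/41)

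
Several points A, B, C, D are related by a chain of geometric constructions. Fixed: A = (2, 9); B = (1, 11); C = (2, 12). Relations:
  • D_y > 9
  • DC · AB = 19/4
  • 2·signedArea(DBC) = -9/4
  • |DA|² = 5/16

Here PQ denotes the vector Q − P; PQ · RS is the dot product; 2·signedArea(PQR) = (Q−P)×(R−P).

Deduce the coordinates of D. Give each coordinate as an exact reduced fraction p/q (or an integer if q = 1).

D = (7/4, 19/2)

1. D_x = 7/4  [2·signedArea(DBC) = -9/4 ∩ DC · AB = 19/4]
2. D_y = 19/2  [2·signedArea(DBC) = -9/4 ∩ DC · AB = 19/4]
   → D = (7/4, 19/2)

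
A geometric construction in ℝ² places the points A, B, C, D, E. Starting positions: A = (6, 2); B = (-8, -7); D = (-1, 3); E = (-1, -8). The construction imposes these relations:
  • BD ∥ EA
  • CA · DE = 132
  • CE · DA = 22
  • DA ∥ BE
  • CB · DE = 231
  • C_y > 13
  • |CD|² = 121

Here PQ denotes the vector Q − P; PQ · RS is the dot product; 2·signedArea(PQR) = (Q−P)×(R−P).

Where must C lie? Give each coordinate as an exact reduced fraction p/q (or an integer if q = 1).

C = (-1, 14)

1. C_x = -1  [CA · DE = 132 ∩ CE · DA = 22]
2. C_y = 14  [CA · DE = 132 ∩ CE · DA = 22]
   → C = (-1, 14)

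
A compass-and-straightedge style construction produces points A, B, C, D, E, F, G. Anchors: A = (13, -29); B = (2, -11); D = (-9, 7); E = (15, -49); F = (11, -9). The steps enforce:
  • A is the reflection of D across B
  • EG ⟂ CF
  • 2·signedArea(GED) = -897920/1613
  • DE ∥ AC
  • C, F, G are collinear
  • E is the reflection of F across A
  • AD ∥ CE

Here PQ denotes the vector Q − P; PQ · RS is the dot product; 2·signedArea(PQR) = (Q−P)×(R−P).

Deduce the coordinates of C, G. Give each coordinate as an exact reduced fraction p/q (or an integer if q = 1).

C = (37, -85)
G = (38179/1613, -74253/1613)

1. C_x = 37  [AD ∥ CE ∩ DE ∥ AC]
2. C_y = -85  [AD ∥ CE ∩ DE ∥ AC]
   → C = (37, -85)
3. G_x = 38179/1613  [C, F, G are collinear ∩ EG ⟂ CF]
4. G_y = -74253/1613  [C, F, G are collinear ∩ EG ⟂ CF]
   → G = (38179/1613, -74253/1613)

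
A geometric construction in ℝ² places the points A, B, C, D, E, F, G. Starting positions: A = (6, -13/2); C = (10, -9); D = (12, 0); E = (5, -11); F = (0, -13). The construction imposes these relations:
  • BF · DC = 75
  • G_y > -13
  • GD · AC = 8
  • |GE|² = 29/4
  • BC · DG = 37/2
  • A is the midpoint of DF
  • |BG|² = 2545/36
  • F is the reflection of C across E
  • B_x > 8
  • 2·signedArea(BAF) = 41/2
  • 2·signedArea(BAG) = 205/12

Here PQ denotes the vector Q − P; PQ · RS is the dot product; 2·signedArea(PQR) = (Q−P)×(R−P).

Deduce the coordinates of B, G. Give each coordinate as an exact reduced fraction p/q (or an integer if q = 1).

B = (9, -20/3)
G = (5/2, -12)

1. B_x = 9  [BF · DC = 75 ∩ 2·signedArea(BAF) = 41/2]
2. B_y = -20/3  [BF · DC = 75 ∩ 2·signedArea(BAF) = 41/2]
   → B = (9, -20/3)
3. G_x = 5/2  [GD · AC = 8 ∩ BC · DG = 37/2]
4. G_y = -12  [GD · AC = 8 ∩ BC · DG = 37/2]
   → G = (5/2, -12)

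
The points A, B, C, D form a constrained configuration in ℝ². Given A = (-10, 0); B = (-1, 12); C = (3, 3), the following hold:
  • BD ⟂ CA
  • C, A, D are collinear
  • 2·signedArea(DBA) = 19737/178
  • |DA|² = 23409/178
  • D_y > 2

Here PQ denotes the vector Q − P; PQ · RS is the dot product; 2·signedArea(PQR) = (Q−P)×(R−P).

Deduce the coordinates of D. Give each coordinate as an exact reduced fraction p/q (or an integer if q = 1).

1. D_x = 209/178  [C, A, D are collinear ∩ BD ⟂ CA]
2. D_y = 459/178  [C, A, D are collinear ∩ BD ⟂ CA]
   → D = (209/178, 459/178)

D = (209/178, 459/178)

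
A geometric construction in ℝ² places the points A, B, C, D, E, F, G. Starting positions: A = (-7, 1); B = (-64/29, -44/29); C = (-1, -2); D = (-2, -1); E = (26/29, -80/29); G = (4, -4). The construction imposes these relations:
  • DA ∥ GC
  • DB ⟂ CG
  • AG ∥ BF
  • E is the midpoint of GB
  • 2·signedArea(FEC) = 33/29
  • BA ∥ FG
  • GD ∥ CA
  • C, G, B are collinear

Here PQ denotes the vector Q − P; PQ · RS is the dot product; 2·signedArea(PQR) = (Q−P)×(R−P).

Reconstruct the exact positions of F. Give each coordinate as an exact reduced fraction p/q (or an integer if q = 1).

F = (255/29, -189/29)

1. F_x = 255/29  [BA ∥ FG ∩ AG ∥ BF]
2. F_y = -189/29  [BA ∥ FG ∩ AG ∥ BF]
   → F = (255/29, -189/29)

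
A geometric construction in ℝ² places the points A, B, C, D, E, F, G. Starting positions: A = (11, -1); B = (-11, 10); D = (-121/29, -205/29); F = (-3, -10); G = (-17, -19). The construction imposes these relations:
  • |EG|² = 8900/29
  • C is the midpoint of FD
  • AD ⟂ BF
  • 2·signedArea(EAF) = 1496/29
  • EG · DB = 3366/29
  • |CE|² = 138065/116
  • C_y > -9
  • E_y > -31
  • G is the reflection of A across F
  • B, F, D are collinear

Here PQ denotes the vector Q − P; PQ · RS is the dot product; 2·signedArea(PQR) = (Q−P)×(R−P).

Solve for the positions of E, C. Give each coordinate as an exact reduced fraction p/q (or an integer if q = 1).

1. E_x = -865/29  [EG · DB = 3366/29 ∩ 2·signedArea(EAF) = 1496/29]
2. E_y = -897/29  [EG · DB = 3366/29 ∩ 2·signedArea(EAF) = 1496/29]
   → E = (-865/29, -897/29)
3. C_x = -104/29  [C is the midpoint of FD]
4. C_y = -495/58  [C is the midpoint of FD]
   → C = (-104/29, -495/58)

C = (-104/29, -495/58)
E = (-865/29, -897/29)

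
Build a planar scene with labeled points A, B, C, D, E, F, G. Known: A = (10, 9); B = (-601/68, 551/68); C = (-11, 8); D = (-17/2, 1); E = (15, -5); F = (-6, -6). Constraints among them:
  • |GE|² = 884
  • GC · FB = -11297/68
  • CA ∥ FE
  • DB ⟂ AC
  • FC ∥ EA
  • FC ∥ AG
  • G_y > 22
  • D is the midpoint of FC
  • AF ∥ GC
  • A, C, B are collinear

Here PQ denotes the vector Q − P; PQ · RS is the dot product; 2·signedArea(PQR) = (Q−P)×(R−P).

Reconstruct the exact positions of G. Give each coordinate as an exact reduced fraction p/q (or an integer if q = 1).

G = (5, 23)

1. G_x = 5  [AF ∥ GC ∩ FC ∥ AG]
2. G_y = 23  [AF ∥ GC ∩ FC ∥ AG]
   → G = (5, 23)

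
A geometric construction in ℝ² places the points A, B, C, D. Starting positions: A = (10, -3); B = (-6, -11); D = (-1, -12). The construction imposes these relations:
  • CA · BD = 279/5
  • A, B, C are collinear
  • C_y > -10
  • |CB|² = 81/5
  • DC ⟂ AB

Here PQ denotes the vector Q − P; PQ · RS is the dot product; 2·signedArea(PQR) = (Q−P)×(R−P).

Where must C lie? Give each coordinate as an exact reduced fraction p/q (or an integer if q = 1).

C = (-12/5, -46/5)

1. C_x = -12/5  [A, B, C are collinear ∩ DC ⟂ AB]
2. C_y = -46/5  [A, B, C are collinear ∩ DC ⟂ AB]
   → C = (-12/5, -46/5)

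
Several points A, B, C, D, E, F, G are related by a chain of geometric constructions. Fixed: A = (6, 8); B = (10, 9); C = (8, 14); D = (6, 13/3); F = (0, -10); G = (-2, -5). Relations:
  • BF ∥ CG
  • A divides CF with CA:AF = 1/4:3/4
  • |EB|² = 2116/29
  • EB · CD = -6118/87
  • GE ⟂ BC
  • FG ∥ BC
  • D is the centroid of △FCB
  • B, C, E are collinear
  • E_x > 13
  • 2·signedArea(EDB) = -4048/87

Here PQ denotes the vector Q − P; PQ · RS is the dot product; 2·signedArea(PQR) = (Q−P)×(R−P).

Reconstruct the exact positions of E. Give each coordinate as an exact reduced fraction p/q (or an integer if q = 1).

1. E_x = 382/29  [B, C, E are collinear ∩ GE ⟂ BC]
2. E_y = 31/29  [B, C, E are collinear ∩ GE ⟂ BC]
   → E = (382/29, 31/29)

E = (382/29, 31/29)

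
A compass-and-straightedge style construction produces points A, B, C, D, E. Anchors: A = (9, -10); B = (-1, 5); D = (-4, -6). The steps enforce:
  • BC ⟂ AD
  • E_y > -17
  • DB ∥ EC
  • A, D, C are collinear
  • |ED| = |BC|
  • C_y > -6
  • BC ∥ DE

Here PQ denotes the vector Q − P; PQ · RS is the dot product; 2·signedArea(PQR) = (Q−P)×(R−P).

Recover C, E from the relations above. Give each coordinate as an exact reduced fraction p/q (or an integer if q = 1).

1. C_x = -161/37  [A, D, C are collinear ∩ BC ⟂ AD]
2. C_y = -218/37  [A, D, C are collinear ∩ BC ⟂ AD]
   → C = (-161/37, -218/37)
3. E_x = -272/37  [DB ∥ EC ∩ BC ∥ DE]
4. E_y = -625/37  [DB ∥ EC ∩ BC ∥ DE]
   → E = (-272/37, -625/37)

C = (-161/37, -218/37)
E = (-272/37, -625/37)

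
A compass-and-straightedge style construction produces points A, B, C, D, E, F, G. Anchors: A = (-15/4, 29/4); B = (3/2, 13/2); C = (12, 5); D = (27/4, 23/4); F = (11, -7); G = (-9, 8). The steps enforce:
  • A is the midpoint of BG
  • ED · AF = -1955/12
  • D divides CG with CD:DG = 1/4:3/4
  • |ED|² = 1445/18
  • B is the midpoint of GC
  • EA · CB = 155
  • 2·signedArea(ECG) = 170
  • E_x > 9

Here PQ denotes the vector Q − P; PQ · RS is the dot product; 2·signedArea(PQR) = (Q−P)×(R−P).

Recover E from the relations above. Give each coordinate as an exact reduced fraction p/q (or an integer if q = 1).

1. E_x = 115/12  [ED · AF = -1955/12 ∩ EA · CB = 155]
2. E_y = -11/4  [ED · AF = -1955/12 ∩ EA · CB = 155]
   → E = (115/12, -11/4)

E = (115/12, -11/4)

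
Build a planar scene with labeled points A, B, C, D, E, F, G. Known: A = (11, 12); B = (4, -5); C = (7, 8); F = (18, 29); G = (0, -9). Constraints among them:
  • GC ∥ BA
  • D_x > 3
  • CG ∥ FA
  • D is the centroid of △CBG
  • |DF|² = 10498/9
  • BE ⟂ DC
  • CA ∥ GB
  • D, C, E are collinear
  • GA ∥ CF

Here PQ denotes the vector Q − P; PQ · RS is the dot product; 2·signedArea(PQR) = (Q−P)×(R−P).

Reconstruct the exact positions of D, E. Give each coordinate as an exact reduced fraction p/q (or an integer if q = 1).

1. D_x = 11/3  [D is the centroid of △CBG]
2. D_y = -2  [D is the centroid of △CBG]
   → D = (11/3, -2)
3. E_x = 14/5  [D, C, E are collinear ∩ BE ⟂ DC]
4. E_y = -23/5  [D, C, E are collinear ∩ BE ⟂ DC]
   → E = (14/5, -23/5)

D = (11/3, -2)
E = (14/5, -23/5)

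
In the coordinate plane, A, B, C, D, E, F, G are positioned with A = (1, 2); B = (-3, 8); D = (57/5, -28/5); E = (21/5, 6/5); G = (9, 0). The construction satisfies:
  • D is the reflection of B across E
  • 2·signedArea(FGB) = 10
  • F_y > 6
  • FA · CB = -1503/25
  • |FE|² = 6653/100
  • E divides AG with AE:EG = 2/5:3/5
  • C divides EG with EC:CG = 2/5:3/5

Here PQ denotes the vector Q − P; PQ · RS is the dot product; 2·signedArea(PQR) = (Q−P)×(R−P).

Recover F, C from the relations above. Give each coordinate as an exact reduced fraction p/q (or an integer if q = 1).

C = (153/25, 18/25)
F = (-2, 13/2)

1. F_x = -2  [line -8·x + -12·y + 62 = 0 ∩ |FE|² = 6653/100]
2. F_y = 13/2  [line -8·x + -12·y + 62 = 0 ∩ |FE|² = 6653/100]
   → F = (-2, 13/2)
3. C_x = 153/25  [C divides EG with EC:CG = 2/5:3/5]
4. C_y = 18/25  [C divides EG with EC:CG = 2/5:3/5]
   → C = (153/25, 18/25)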